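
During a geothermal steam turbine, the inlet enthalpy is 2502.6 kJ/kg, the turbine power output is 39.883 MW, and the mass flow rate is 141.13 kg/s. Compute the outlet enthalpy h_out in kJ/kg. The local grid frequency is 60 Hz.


h_out = h_in - P * 1000 / mdot
h_out = 2502.6 - 39.883 * 1000 / 141.13
h_out = 2220.0 kJ/kg


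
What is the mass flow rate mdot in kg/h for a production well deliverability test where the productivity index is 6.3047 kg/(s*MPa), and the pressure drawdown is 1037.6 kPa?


mdot = PI * dP / 1000
mdot = 6.3047 * 1037.6 / 1000
mdot = 6.541757 kg/s
Convert: 6.541757 kg/s * 3600.0 = 23550 kg/h
mdot = 23550 kg/h


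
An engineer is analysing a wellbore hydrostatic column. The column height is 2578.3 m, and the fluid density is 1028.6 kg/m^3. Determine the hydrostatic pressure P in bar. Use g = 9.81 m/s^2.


P = rho * g * h / 1e6
P = 1028.6 * 9.81 * 2578.3 / 1e6
P = 26.01651 MPa
Convert: 26.01651 MPa * 10.0 = 260.17 bar
P = 260.17 bar


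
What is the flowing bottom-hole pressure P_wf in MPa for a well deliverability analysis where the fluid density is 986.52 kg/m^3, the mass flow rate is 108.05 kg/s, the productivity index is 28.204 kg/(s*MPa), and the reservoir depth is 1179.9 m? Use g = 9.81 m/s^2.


Step 1: P_i = rho*g*h/1e6 = 986.52*9.81*1179.9/1e6 = 11.41879 MPa
Step 2: P_wf = P_i - mdot/PI = 11.41879 - 108.05/28.204 = 7.5878 MPa
P_wf = 7.5878 MPa


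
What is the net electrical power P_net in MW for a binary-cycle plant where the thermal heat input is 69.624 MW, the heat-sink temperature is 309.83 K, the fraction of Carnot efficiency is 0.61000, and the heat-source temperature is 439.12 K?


Step 1: eta = (1 - Tc/Th)*f = (1 - 309.83/439.12)*0.61 = 0.1796022
Step 2: P_net = eta * Q_in = 0.1796022 * 69.624 = 12.505 MW
P_net = 12.505 MW


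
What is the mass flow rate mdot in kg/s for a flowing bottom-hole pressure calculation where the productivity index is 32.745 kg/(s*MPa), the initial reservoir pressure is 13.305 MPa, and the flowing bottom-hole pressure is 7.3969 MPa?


mdot = (P_i - P_wf) * PI
mdot = (13.305 - 7.3969) * 32.745
mdot = 193.46 kg/s


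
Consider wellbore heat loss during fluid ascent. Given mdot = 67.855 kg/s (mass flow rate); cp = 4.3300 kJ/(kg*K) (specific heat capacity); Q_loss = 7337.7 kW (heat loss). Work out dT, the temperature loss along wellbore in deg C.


dT = Q_loss / (mdot * cp)
dT = 7337.7 / (67.855 * 4.3300)
dT = 24.97412 K
Convert (temperature difference, 1 K = 1 deg C): 24.97412 K = 24.97412 deg C
dT = 24.974 deg C


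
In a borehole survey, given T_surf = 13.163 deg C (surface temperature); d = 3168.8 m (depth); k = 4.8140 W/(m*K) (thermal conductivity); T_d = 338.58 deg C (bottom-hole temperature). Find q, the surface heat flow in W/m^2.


Step 1: grad = (T_d - T_surf)/d * 1000 = (338.58 - 13.163)/3168.8 * 1000 = 102.6941 deg C/km
Step 2: q = k * grad / 1000 = 4.814 * 102.6941 / 1000 = 0.49437 W/m^2
q = 0.49437 W/m^2


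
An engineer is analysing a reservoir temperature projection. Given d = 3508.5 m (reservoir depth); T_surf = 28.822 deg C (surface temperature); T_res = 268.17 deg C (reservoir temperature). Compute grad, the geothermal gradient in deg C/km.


grad = (T_res - T_surf) / d * 1000
grad = (268.17 - 28.822) / 3508.5 * 1000
grad = 68.219 deg C/km


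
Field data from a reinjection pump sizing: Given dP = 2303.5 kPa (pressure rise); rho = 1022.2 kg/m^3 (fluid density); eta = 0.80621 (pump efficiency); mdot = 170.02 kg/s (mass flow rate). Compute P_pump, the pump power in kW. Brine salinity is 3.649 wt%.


P_pump = mdot * dP / (rho * eta)
P_pump = 170.02 * 2303.5 / (1022.2 * 0.80621)
P_pump = 475.23 kW


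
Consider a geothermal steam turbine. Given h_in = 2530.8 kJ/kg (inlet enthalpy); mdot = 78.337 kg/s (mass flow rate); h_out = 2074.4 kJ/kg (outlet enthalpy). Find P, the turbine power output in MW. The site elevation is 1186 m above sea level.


P = mdot * (h_in - h_out) / 1000
P = 78.337 * (2530.8 - 2074.4) / 1000
P = 35.753 MW


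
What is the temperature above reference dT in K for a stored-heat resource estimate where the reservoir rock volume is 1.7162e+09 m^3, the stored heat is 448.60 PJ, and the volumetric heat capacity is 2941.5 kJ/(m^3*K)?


dT = Q_s * 1e12 / (Vr * rhoc)
dT = 448.60 * 1e12 / (1.7162e+09 * 2941.5)
dT = 88.863 K


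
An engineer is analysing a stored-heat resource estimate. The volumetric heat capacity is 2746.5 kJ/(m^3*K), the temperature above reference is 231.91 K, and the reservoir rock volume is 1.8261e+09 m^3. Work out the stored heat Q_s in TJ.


Q_s = Vr * rhoc * dT / 1e12
Q_s = 1.8261e+09 * 2746.5 * 231.91 / 1e12
Q_s = 1163.118 PJ
Convert: 1163.118 PJ * 1000.0 = 1.1631e+06 TJ
Q_s = 1.1631e+06 TJ


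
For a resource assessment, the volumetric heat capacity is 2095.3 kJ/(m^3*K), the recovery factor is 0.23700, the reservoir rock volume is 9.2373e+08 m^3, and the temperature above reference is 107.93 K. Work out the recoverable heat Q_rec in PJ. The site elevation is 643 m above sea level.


Step 1: Q_s = Vr*rhoc*dT/1e12 = 9.2373e+08*2095.3*107.93/1e12 = 208.8976 PJ
Step 2: Q_rec = Q_s * RF = 208.8976 * 0.237 = 49.509 PJ
Q_rec = 49.509 PJ


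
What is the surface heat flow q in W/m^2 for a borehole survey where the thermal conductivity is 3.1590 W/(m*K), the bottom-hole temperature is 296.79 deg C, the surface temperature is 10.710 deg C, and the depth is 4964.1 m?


Step 1: grad = (T_d - T_surf)/d * 1000 = (296.79 - 10.71)/4964.1 * 1000 = 57.62978 deg C/km
Step 2: q = k * grad / 1000 = 3.159 * 57.62978 / 1000 = 0.18205 W/m^2
q = 0.18205 W/m^2


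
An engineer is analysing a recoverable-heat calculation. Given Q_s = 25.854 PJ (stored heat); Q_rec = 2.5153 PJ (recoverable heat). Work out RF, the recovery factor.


RF = Q_rec / Q_s
RF = 2.5153 / 25.854
RF = 0.097289


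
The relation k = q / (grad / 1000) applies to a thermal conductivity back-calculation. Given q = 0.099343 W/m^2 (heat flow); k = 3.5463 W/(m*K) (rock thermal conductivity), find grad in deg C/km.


grad = q / k * 1000
grad = 0.099343 / 3.5463 * 1000
grad = 28.013 deg C/km


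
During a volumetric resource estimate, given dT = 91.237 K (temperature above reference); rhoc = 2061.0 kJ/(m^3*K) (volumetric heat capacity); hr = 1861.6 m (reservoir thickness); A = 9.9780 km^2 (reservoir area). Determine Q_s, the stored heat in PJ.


Step 1: Vr = A*1e6*hr = 9.978*1e6*1861.6 = 1.857504e+10 m^3
Step 2: Q_s = Vr*rhoc*dT/1e12 = 1.857504e+10*2061.0*91.237/1e12 = 3492.8 PJ
Q_s = 3492.8 PJ


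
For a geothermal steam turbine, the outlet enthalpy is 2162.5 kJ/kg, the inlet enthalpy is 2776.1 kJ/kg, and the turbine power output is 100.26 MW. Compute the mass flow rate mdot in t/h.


mdot = P * 1000 / (h_in - h_out)
mdot = 100.26 * 1000 / (2776.1 - 2162.5)
mdot = 163.3963 kg/s
Convert: 163.3963 kg/s * 3.6 = 588.23 t/h
mdot = 588.23 t/h


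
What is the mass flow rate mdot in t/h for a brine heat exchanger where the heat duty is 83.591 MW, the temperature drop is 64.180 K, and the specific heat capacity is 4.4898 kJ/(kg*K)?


mdot = Q * 1000 / (cp * dT)
mdot = 83.591 * 1000 / (4.4898 * 64.180)
mdot = 290.0900 kg/s
Convert: 290.0900 kg/s * 3.6 = 1044.3 t/h
mdot = 1044.3 t/h


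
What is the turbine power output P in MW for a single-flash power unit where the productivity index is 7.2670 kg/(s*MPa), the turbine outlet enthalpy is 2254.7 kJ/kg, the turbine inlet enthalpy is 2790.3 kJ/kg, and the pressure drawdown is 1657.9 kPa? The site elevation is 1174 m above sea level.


Step 1: mdot = PI * dP / 1000 = 7.267 * 1657.9 / 1000 = 12.04796 kg/s
Step 2: P = mdot*(h_in - h_out)/1000 = 12.04796*(2790.3 - 2254.7)/1000 = 6.4529 MW
P = 6.4529 MW


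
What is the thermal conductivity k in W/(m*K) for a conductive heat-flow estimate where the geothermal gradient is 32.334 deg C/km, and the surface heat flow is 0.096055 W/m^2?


k = q * 1000 / grad
k = 0.096055 * 1000 / 32.334
k = 2.9707 W/(m*K)


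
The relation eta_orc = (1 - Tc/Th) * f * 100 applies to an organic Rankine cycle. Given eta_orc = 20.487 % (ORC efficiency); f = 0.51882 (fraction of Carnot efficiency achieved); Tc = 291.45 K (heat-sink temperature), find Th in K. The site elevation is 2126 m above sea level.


Th = Tc / (1 - (eta_orc/100)/f)
Th = 291.45 / (1 - (20.487/100)/0.51882)
Th = 481.64 K


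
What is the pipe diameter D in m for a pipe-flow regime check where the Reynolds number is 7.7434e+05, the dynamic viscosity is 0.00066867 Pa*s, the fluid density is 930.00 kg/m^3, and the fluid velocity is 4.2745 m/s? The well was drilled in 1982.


D = Re * mu / (rho * vel)
D = 7.7434e+05 * 0.00066867 / (930.00 * 4.2745)
D = 0.13025 m


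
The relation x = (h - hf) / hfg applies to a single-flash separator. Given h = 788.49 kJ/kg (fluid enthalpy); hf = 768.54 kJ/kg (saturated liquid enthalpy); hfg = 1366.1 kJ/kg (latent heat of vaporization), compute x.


x = (h - hf) / hfg
x = (788.49 - 768.54) / 1366.1
x = 0.014604


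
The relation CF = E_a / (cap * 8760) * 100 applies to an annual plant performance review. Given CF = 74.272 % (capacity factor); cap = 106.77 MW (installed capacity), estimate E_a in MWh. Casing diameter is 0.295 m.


E_a = CF / 100 * cap * 8760
E_a = 74.272 / 100 * 106.77 * 8760
E_a = 6.9467e+05 MWh


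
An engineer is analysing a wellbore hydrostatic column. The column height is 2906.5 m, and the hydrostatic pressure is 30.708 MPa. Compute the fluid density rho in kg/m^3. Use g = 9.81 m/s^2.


rho = P * 1e6 / (g * h)
rho = 30.708 * 1e6 / (9.81 * 2906.5)
rho = 1077.0 kg/m^3


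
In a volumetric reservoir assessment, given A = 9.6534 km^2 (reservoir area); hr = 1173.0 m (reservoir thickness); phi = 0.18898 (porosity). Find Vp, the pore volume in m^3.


Vp = A * 1e6 * hr * phi
Vp = 9.6534 * 1e6 * 1173.0 * 0.18898
Vp = 2.1399e+09 m^3


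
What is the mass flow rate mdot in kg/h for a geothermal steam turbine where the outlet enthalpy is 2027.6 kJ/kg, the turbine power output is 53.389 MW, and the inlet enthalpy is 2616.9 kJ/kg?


mdot = P * 1000 / (h_in - h_out)
mdot = 53.389 * 1000 / (2616.9 - 2027.6)
mdot = 90.59732 kg/s
Convert: 90.59732 kg/s * 3600.0 = 3.2615e+05 kg/h
mdot = 3.2615e+05 kg/h


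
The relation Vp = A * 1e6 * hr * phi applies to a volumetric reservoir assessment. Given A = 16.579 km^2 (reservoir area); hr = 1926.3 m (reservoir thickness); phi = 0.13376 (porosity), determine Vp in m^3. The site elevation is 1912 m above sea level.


Vp = A * 1e6 * hr * phi
Vp = 16.579 * 1e6 * 1926.3 * 0.13376
Vp = 4.2718e+09 m^3


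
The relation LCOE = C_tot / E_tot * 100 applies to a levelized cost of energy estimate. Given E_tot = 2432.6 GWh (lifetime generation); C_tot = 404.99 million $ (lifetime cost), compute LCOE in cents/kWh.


LCOE = C_tot / E_tot * 100
LCOE = 404.99 / 2432.6 * 100
LCOE = 16.648 cents/kWh


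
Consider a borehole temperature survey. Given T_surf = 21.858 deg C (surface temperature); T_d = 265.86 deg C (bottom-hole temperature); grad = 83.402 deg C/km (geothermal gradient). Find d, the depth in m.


d = (T_d - T_surf) / grad * 1000
d = (265.86 - 21.858) / 83.402 * 1000
d = 2925.6 m


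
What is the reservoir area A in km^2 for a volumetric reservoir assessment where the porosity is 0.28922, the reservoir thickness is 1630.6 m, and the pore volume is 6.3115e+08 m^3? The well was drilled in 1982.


A = Vp / (1e6 * hr * phi)
A = 6.3115e+08 / (1e6 * 1630.6 * 0.28922)
A = 1.3383 km^2


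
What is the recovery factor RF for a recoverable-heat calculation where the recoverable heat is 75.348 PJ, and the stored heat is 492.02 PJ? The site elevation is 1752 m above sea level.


RF = Q_rec / Q_s
RF = 75.348 / 492.02
RF = 0.15314


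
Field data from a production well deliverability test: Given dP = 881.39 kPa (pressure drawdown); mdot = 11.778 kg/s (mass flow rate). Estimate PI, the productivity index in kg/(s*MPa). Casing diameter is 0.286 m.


PI = mdot * 1000 / dP
PI = 11.778 * 1000 / 881.39
PI = 13.363 kg/(s*MPa)


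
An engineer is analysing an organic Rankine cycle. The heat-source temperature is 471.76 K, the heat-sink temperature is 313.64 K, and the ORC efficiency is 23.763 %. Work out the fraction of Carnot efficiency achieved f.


f = (eta_orc/100) / (1 - Tc/Th)
f = (23.763/100) / (1 - 313.64/471.76)
f = 0.70898


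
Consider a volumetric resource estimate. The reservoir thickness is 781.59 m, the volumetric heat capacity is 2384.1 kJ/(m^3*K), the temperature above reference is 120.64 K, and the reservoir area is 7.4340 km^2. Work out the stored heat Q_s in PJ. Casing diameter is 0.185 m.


Step 1: Vr = A*1e6*hr = 7.434*1e6*781.59 = 5.810340e+09 m^3
Step 2: Q_s = Vr*rhoc*dT/1e12 = 5.810340e+09*2384.1*120.64/1e12 = 1671.2 PJ
Q_s = 1671.2 PJ


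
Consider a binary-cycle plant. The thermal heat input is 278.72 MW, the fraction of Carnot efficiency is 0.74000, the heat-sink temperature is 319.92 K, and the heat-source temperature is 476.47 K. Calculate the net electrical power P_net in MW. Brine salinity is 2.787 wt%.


Step 1: eta = (1 - Tc/Th)*f = (1 - 319.92/476.47)*0.74 = 0.2431360
Step 2: P_net = eta * Q_in = 0.2431360 * 278.72 = 67.767 MW
P_net = 67.767 MW


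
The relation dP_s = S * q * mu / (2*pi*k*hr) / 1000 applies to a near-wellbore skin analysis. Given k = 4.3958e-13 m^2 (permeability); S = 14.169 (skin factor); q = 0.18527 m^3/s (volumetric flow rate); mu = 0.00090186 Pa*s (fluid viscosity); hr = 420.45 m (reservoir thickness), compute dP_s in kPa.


dP_s = S * q * mu / (2*pi*k*hr) / 1000
dP_s = 14.169 * 0.18527 * 0.00090186 / (2*pi*4.3958e-13*420.45) / 1000
dP_s = 2038.7 kPa


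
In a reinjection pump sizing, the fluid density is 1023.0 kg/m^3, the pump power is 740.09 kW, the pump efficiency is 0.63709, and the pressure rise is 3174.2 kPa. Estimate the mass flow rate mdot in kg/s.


mdot = P_pump * rho * eta / dP
mdot = 740.09 * 1023.0 * 0.63709 / 3174.2
mdot = 151.96 kg/s


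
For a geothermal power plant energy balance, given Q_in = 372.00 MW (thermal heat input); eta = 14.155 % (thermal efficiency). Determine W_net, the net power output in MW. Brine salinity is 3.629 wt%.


W_net = eta / 100 * Q_in
W_net = 14.155 / 100 * 372.00
W_net = 52.657 MW


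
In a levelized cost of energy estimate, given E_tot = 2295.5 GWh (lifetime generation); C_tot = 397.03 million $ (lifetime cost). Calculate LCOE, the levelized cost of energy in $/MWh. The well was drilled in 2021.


LCOE = C_tot / E_tot * 100
LCOE = 397.03 / 2295.5 * 100
LCOE = 17.29601 cents/kWh
Convert: 17.29601 cents/kWh * 10.0 = 172.96 $/MWh
LCOE = 172.96 $/MWh


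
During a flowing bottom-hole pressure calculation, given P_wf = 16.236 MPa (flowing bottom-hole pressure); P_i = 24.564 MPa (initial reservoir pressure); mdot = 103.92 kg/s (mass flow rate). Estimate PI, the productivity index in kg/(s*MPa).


PI = mdot / (P_i - P_wf)
PI = 103.92 / (24.564 - 16.236)
PI = 12.478 kg/(s*MPa)


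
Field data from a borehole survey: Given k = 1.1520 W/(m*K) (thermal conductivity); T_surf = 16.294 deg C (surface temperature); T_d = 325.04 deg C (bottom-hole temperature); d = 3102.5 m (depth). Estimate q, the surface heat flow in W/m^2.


Step 1: grad = (T_d - T_surf)/d * 1000 = (325.04 - 16.294)/3102.5 * 1000 = 99.51523 deg C/km
Step 2: q = k * grad / 1000 = 1.152 * 99.51523 / 1000 = 0.11464 W/m^2
q = 0.11464 W/m^2


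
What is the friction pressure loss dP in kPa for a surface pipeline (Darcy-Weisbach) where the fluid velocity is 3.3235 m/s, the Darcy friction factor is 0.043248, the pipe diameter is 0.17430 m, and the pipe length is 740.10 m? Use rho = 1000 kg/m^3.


dP = f * (L/D) * (rho*vel^2/2) / 1000
dP = 0.043248 * (740.10/0.17430) * (1000*3.3235^2/2) / 1000
dP = 1014.2 kPa


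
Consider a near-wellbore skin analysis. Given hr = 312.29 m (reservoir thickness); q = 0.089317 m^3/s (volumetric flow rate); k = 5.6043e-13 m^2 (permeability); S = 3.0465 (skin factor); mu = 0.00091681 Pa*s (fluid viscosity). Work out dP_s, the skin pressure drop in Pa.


dP_s = S * q * mu / (2*pi*k*hr) / 1000
dP_s = 3.0465 * 0.089317 * 0.00091681 / (2*pi*5.6043e-13*312.29) / 1000
dP_s = 226.8586 kPa
Convert: 226.8586 kPa * 1000.0 = 2.2686e+05 Pa
dP_s = 2.2686e+05 Pa


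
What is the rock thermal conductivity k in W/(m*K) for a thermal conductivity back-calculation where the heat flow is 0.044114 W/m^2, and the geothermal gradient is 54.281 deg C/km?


k = q / (grad / 1000)
k = 0.044114 / (54.281 / 1000)
k = 0.81270 W/(m*K)


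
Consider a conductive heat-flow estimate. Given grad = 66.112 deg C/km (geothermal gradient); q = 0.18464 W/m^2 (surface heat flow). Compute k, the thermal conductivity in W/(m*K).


k = q * 1000 / grad
k = 0.18464 * 1000 / 66.112
k = 2.7928 W/(m*K)


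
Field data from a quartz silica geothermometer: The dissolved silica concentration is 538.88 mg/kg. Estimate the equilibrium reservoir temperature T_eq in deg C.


T_eq = 1309 / (5.19 - log10(SiO2)) - 273.15
T_eq = 1309 / (5.19 - log10(538.88)) - 273.15
T_eq = 259.29 deg C


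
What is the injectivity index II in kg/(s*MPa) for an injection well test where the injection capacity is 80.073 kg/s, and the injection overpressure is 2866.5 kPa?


II = mdot * 1000 / dP
II = 80.073 * 1000 / 2866.5
II = 27.934 kg/(s*MPa)


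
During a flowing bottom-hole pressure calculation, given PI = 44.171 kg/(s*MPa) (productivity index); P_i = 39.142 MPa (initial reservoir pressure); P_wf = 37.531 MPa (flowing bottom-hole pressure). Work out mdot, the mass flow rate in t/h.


mdot = (P_i - P_wf) * PI
mdot = (39.142 - 37.531) * 44.171
mdot = 71.15948 kg/s
Convert: 71.15948 kg/s * 3.6 = 256.17 t/h
mdot = 256.17 t/h


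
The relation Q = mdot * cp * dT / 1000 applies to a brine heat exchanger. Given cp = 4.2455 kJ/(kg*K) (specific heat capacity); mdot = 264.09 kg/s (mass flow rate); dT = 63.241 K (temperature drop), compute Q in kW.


Q = mdot * cp * dT / 1000
Q = 264.09 * 4.2455 * 63.241 / 1000
Q = 70.90544 MW
Convert: 70.90544 MW * 1000.0 = 70905 kW
Q = 70905 kW


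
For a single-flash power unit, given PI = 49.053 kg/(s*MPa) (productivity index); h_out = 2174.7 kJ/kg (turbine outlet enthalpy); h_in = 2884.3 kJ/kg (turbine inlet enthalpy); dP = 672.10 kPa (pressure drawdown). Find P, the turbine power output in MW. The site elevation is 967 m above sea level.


Step 1: mdot = PI * dP / 1000 = 49.053 * 672.1 / 1000 = 32.96852 kg/s
Step 2: P = mdot*(h_in - h_out)/1000 = 32.96852*(2884.3 - 2174.7)/1000 = 23.394 MW
P = 23.394 MW


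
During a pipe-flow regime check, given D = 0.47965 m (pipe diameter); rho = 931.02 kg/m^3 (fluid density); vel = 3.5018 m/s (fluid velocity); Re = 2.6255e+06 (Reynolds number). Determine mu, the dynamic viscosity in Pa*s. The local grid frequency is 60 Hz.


mu = rho * vel * D / Re
mu = 931.02 * 3.5018 * 0.47965 / 2.6255e+06
mu = 0.00059561 Pa*s


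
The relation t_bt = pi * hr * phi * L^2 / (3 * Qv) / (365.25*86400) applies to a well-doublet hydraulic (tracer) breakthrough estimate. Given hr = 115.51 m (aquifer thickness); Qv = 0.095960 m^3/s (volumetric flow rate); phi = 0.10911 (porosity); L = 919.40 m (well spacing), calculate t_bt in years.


t_bt = pi * hr * phi * L^2 / (3 * Qv) / (365.25*86400)
t_bt = pi * 115.51 * 0.10911 * 919.40^2 / (3 * 0.095960) / (365.25*86400)
t_bt = 3.6841 years


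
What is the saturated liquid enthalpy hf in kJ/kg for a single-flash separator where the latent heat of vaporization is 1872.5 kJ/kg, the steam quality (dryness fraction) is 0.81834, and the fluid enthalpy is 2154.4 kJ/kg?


hf = h - x * hfg
hf = 2154.4 - 0.81834 * 1872.5
hf = 622.06 kJ/kg


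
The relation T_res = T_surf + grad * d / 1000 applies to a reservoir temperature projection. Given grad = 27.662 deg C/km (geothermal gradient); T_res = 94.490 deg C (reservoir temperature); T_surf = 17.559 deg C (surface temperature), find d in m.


d = (T_res - T_surf) / grad * 1000
d = (94.490 - 17.559) / 27.662 * 1000
d = 2781.1 m


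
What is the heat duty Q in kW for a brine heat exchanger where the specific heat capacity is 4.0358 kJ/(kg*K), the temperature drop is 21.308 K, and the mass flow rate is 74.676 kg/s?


Q = mdot * cp * dT / 1000
Q = 74.676 * 4.0358 * 21.308 / 1000
Q = 6.421750 MW
Convert: 6.421750 MW * 1000.0 = 6421.8 kW
Q = 6421.8 kW


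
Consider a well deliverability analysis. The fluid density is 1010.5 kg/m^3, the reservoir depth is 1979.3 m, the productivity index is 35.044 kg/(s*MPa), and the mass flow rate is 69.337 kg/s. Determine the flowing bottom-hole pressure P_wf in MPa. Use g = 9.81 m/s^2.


Step 1: P_i = rho*g*h/1e6 = 1010.5*9.81*1979.3/1e6 = 19.62081 MPa
Step 2: P_wf = P_i - mdot/PI = 19.62081 - 69.337/35.044 = 17.642 MPa
P_wf = 17.642 MPa


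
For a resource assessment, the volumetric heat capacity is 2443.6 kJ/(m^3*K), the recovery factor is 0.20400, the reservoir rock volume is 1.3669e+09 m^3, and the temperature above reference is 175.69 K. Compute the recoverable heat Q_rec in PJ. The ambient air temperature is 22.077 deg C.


Step 1: Q_s = Vr*rhoc*dT/1e12 = 1.3669e+09*2443.6*175.69/1e12 = 586.8322 PJ
Step 2: Q_rec = Q_s * RF = 586.8322 * 0.204 = 119.71 PJ
Q_rec = 119.71 PJ


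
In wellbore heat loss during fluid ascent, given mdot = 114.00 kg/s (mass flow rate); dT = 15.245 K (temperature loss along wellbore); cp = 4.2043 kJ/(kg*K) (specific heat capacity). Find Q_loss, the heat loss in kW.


Q_loss = mdot * cp * dT
Q_loss = 114.00 * 4.2043 * 15.245
Q_loss = 7306.8 kW


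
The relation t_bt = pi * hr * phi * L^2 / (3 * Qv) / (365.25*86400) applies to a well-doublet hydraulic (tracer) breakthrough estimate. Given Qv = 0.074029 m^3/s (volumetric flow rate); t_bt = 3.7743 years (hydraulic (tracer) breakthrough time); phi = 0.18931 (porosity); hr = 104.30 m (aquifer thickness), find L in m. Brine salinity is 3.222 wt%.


L = sqrt(t_bt*365.25*86400*3*Qv / (pi*hr*phi))
L = sqrt(3.7743*365.25*86400*3*0.074029 / (pi*104.30*0.18931))
L = 653.02 m


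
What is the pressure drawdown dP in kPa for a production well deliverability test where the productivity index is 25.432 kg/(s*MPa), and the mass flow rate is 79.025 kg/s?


dP = mdot * 1000 / PI
dP = 79.025 * 1000 / 25.432
dP = 3107.3 kPa


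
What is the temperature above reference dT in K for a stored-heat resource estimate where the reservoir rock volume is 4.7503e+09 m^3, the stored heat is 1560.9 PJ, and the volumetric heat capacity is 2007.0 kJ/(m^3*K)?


dT = Q_s * 1e12 / (Vr * rhoc)
dT = 1560.9 * 1e12 / (4.7503e+09 * 2007.0)
dT = 163.72 K


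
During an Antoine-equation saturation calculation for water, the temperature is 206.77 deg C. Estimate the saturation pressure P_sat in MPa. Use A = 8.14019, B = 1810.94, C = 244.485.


P_sat = 10^(A - B/(C + T)) / 760 * 0.101325
P_sat = 10^(8.14019 - 1810.94/(244.485 + 206.77)) / 760 * 0.101325
P_sat = 1.7864 MPa


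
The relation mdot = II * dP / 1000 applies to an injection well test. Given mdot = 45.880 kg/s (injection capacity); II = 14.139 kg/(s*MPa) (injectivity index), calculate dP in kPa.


dP = mdot * 1000 / II
dP = 45.880 * 1000 / 14.139
dP = 3244.9 kPa


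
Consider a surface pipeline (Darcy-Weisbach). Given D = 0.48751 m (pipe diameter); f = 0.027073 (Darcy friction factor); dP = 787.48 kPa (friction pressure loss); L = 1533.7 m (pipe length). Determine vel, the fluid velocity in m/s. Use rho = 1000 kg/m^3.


vel = sqrt(dP*1000*2*D / (f*L*rho))
vel = sqrt(787.48*1000*2*0.48751 / (0.027073*1533.7*1000))
vel = 4.3002 m/s


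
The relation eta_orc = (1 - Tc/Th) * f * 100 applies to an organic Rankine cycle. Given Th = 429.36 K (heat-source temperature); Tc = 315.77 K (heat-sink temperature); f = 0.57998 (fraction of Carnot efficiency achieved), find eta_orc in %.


eta_orc = (1 - Tc/Th) * f * 100
eta_orc = (1 - 315.77/429.36) * 0.57998 * 100
eta_orc = 15.344 %


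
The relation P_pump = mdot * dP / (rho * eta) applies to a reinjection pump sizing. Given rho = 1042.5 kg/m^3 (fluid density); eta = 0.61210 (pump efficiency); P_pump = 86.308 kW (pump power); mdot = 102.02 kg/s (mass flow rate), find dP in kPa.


dP = P_pump * rho * eta / mdot
dP = 86.308 * 1042.5 * 0.61210 / 102.02
dP = 539.84 kPa


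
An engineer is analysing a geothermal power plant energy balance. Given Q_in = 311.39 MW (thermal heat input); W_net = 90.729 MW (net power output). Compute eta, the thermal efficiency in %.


eta = W_net / Q_in * 100
eta = 90.729 / 311.39 * 100
eta = 29.137 %


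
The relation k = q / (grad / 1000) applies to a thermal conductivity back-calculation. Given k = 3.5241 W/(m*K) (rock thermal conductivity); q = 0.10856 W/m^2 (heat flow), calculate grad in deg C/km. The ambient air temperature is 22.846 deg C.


grad = q / k * 1000
grad = 0.10856 / 3.5241 * 1000
grad = 30.805 deg C/km


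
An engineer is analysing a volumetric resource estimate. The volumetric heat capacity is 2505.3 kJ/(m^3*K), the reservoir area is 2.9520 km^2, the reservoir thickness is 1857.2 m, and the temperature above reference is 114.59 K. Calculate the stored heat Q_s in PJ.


Step 1: Vr = A*1e6*hr = 2.952*1e6*1857.2 = 5.482454e+09 m^3
Step 2: Q_s = Vr*rhoc*dT/1e12 = 5.482454e+09*2505.3*114.59/1e12 = 1573.9 PJ
Q_s = 1573.9 PJ


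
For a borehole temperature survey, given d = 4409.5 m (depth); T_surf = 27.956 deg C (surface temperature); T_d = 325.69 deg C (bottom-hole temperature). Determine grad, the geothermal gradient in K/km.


grad = (T_d - T_surf) / d * 1000
grad = (325.69 - 27.956) / 4409.5 * 1000
grad = 67.52103 deg C/km
Convert: 67.52103 deg C/km * 1.0 = 67.521 K/km
grad = 67.521 K/km


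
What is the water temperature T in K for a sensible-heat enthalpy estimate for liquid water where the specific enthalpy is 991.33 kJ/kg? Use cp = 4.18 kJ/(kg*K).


T = h / cp
T = 991.33 / 4.18
T = 237.1603 deg C
Convert to K: 237.1603 + 273.15 = 510.31 K
T = 510.31 K


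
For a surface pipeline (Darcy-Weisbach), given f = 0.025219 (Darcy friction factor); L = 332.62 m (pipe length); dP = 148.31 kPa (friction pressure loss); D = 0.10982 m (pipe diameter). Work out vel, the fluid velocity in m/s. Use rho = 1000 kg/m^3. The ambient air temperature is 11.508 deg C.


vel = sqrt(dP*1000*2*D / (f*L*rho))
vel = sqrt(148.31*1000*2*0.10982 / (0.025219*332.62*1000))
vel = 1.9706 m/s


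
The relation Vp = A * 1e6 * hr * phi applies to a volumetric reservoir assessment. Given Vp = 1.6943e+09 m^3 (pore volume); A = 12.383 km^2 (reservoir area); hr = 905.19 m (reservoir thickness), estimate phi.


phi = Vp / (A * 1e6 * hr)
phi = 1.6943e+09 / (12.383 * 1e6 * 905.19)
phi = 0.15116


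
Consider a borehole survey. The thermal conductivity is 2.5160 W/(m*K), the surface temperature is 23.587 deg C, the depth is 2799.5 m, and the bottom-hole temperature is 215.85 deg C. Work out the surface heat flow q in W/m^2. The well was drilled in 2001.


Step 1: grad = (T_d - T_surf)/d * 1000 = (215.85 - 23.587)/2799.5 * 1000 = 68.67762 deg C/km
Step 2: q = k * grad / 1000 = 2.516 * 68.67762 / 1000 = 0.17279 W/m^2
q = 0.17279 W/m^2


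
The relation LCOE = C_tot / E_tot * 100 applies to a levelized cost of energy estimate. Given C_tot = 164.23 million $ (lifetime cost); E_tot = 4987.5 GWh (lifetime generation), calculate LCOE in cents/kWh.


LCOE = C_tot / E_tot * 100
LCOE = 164.23 / 4987.5 * 100
LCOE = 3.2928 cents/kWh


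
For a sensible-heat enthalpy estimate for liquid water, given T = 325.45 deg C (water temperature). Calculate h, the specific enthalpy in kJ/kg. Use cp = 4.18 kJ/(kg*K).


h = cp * T
h = 4.18 * 325.45
h = 1360.4 kJ/kg


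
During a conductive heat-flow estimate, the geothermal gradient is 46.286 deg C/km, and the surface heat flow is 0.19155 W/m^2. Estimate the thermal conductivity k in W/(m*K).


k = q * 1000 / grad
k = 0.19155 * 1000 / 46.286
k = 4.1384 W/(m*K)


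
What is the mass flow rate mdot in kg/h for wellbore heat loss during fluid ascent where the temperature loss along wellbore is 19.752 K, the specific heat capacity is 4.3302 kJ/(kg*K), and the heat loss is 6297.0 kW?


mdot = Q_loss / (cp * dT)
mdot = 6297.0 / (4.3302 * 19.752)
mdot = 73.62320 kg/s
Convert: 73.62320 kg/s * 3600.0 = 2.6504e+05 kg/h
mdot = 2.6504e+05 kg/h


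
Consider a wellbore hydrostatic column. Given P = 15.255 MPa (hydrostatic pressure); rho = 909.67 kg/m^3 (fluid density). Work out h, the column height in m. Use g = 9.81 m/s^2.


h = P * 1e6 / (g * rho)
h = 15.255 * 1e6 / (9.81 * 909.67)
h = 1709.5 m


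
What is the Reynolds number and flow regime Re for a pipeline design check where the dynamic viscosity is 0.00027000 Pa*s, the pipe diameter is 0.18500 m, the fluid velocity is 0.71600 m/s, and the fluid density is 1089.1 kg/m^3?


Step 1: Re = rho*vel*D/mu = 1089.1*0.716*0.185/0.00027 = 5.3430e+05
Step 2: Re = 5.3430e+05 > 4000, so flow is turbulent.
Re = 5.3430e+05 (turbulent)


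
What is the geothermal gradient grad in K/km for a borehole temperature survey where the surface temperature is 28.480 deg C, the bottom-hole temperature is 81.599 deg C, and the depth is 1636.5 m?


grad = (T_d - T_surf) / d * 1000
grad = (81.599 - 28.480) / 1636.5 * 1000
grad = 32.45891 deg C/km
Convert: 32.45891 deg C/km * 1.0 = 32.459 K/km
grad = 32.459 K/km


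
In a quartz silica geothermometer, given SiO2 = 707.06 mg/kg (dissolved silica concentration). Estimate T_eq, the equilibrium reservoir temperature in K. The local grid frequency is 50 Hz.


T_eq = 1309 / (5.19 - log10(SiO2)) - 273.15
T_eq = 1309 / (5.19 - log10(707.06)) - 273.15
T_eq = 286.1218 deg C
Convert to K: 286.1218 + 273.15 = 559.27 K
T_eq = 559.27 K


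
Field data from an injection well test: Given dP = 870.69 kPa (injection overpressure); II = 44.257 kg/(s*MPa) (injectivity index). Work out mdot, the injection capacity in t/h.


mdot = II * dP / 1000
mdot = 44.257 * 870.69 / 1000
mdot = 38.53413 kg/s
Convert: 38.53413 kg/s * 3.6 = 138.72 t/h
mdot = 138.72 t/h


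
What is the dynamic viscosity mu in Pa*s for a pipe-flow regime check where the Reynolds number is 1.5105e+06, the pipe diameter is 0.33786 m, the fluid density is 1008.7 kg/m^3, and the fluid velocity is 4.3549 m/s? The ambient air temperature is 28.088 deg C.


mu = rho * vel * D / Re
mu = 1008.7 * 4.3549 * 0.33786 / 1.5105e+06
mu = 0.00098255 Pa*s


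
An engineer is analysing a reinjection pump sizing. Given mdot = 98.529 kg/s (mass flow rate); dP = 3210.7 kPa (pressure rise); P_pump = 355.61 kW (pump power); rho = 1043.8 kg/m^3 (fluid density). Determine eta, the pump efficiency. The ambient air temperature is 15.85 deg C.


eta = mdot * dP / (rho * P_pump)
eta = 98.529 * 3210.7 / (1043.8 * 355.61)
eta = 0.85226


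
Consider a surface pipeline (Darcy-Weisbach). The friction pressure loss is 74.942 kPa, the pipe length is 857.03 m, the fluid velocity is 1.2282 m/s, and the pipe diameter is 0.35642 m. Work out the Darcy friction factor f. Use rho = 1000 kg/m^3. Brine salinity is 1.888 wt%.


f = dP*1000 / ((L/D)*(rho*vel^2/2))
f = 74.942*1000 / ((857.03/0.35642)*(1000*1.2282^2/2))
f = 0.041322


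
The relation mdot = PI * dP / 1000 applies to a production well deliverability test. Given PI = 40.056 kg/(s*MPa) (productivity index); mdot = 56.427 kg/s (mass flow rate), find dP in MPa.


dP = mdot * 1000 / PI
dP = 56.427 * 1000 / 40.056
dP = 1408.703 kPa
Convert: 1408.703 kPa * 0.001 = 1.4087 MPa
dP = 1.4087 MPa


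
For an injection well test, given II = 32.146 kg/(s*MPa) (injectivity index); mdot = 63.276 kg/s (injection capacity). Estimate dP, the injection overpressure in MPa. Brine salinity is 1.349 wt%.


dP = mdot * 1000 / II
dP = 63.276 * 1000 / 32.146
dP = 1968.394 kPa
Convert: 1968.394 kPa * 0.001 = 1.9684 MPa
dP = 1.9684 MPa


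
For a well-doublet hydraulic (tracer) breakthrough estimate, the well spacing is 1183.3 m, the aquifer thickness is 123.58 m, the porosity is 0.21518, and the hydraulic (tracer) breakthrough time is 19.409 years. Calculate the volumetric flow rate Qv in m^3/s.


Qv = pi*hr*phi*L^2 / (3*t_bt*365.25*86400)
Qv = pi*123.58*0.21518*1183.3^2 / (3*19.409*365.25*86400)
Qv = 0.063659 m^3/s


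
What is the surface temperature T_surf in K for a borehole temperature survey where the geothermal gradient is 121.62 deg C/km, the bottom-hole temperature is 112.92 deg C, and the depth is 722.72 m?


T_surf = T_d - grad * d / 1000
T_surf = 112.92 - 121.62 * 722.72 / 1000
T_surf = 25.02279 deg C
Convert to K: 25.02279 + 273.15 = 298.17 K
T_surf = 298.17 K


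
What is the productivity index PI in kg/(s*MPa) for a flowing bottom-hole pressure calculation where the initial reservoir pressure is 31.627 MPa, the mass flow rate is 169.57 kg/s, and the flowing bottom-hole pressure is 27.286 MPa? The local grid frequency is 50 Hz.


PI = mdot / (P_i - P_wf)
PI = 169.57 / (31.627 - 27.286)
PI = 39.062 kg/(s*MPa)


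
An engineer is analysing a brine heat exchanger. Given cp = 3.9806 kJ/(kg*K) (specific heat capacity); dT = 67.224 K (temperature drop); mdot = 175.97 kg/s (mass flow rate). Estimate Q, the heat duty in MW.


Q = mdot * cp * dT / 1000
Q = 175.97 * 3.9806 * 67.224 / 1000
Q = 47.088 MW


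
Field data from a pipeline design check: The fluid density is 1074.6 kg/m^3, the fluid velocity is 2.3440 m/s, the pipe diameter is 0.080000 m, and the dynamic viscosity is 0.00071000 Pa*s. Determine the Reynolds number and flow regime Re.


Step 1: Re = rho*vel*D/mu = 1074.6*2.344*0.08/0.00071 = 2.8382e+05
Step 2: Re = 2.8382e+05 > 4000, so flow is turbulent.
Re = 2.8382e+05 (turbulent)


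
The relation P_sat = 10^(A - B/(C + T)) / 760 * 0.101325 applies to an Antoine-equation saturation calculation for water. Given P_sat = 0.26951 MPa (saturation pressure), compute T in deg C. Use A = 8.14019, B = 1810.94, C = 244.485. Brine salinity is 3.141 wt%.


T = B / (A - log10(P_sat * 760 / 0.101325)) - C
T = 1810.94 / (8.14019 - log10(0.26951 * 760 / 0.101325)) - 244.485
T = 130.10 deg C


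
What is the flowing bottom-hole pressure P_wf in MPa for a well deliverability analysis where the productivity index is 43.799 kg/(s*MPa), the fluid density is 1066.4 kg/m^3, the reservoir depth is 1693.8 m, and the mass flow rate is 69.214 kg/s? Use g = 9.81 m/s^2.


Step 1: P_i = rho*g*h/1e6 = 1066.4*9.81*1693.8/1e6 = 17.71949 MPa
Step 2: P_wf = P_i - mdot/PI = 17.71949 - 69.214/43.799 = 16.139 MPa
P_wf = 16.139 MPa


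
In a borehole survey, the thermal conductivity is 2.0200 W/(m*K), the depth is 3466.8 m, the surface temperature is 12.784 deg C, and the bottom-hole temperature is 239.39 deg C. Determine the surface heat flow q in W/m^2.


Step 1: grad = (T_d - T_surf)/d * 1000 = (239.39 - 12.784)/3466.8 * 1000 = 65.36460 deg C/km
Step 2: q = k * grad / 1000 = 2.02 * 65.36460 / 1000 = 0.13204 W/m^2
q = 0.13204 W/m^2


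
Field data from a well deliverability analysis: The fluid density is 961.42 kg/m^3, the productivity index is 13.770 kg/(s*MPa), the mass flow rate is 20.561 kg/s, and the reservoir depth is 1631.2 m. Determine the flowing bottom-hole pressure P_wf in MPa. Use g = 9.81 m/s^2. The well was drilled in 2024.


Step 1: P_i = rho*g*h/1e6 = 961.42*9.81*1631.2/1e6 = 15.38471 MPa
Step 2: P_wf = P_i - mdot/PI = 15.38471 - 20.561/13.77 = 13.892 MPa
P_wf = 13.892 MPa


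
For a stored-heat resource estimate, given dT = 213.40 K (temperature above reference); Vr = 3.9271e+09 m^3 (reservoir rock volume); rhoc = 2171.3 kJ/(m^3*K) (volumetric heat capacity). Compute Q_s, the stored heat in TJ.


Q_s = Vr * rhoc * dT / 1e12
Q_s = 3.9271e+09 * 2171.3 * 213.40 / 1e12
Q_s = 1819.643 PJ
Convert: 1819.643 PJ * 1000.0 = 1.8196e+06 TJ
Q_s = 1.8196e+06 TJ


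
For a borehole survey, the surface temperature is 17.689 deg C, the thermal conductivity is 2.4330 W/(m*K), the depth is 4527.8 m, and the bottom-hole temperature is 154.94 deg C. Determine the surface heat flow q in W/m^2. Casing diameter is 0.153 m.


Step 1: grad = (T_d - T_surf)/d * 1000 = (154.94 - 17.689)/4527.8 * 1000 = 30.31296 deg C/km
Step 2: q = k * grad / 1000 = 2.433 * 30.31296 / 1000 = 0.073751 W/m^2
q = 0.073751 W/m^2


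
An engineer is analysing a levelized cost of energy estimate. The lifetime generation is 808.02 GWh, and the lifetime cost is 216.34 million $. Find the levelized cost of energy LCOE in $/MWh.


LCOE = C_tot / E_tot * 100
LCOE = 216.34 / 808.02 * 100
LCOE = 26.77409 cents/kWh
Convert: 26.77409 cents/kWh * 10.0 = 267.74 $/MWh
LCOE = 267.74 $/MWh


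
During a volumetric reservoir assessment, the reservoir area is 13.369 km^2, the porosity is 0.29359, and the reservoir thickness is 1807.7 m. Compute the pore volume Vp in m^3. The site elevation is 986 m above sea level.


Vp = A * 1e6 * hr * phi
Vp = 13.369 * 1e6 * 1807.7 * 0.29359
Vp = 7.0952e+09 m^3


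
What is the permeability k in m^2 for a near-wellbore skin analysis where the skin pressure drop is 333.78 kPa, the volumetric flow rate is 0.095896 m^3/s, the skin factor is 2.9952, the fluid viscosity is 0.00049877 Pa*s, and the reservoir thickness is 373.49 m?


k = S*q*mu / (2*pi*dP_s*1000*hr)
k = 2.9952*0.095896*0.00049877 / (2*pi*333.78*1000*373.49)
k = 1.8290e-13 m^2


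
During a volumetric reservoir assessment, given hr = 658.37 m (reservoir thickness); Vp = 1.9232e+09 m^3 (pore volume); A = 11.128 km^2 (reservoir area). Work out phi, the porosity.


phi = Vp / (A * 1e6 * hr)
phi = 1.9232e+09 / (11.128 * 1e6 * 658.37)
phi = 0.26250


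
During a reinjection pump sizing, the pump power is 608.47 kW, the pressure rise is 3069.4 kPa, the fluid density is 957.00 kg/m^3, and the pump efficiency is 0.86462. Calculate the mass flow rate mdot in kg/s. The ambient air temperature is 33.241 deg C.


mdot = P_pump * rho * eta / dP
mdot = 608.47 * 957.00 * 0.86462 / 3069.4
mdot = 164.03 kg/s


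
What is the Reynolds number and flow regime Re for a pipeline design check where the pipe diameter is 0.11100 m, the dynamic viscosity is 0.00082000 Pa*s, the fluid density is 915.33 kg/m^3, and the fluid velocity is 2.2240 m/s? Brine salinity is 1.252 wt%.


Step 1: Re = rho*vel*D/mu = 915.33*2.224*0.111/0.00082 = 2.7556e+05
Step 2: Re = 2.7556e+05 > 4000, so flow is turbulent.
Re = 2.7556e+05 (turbulent)


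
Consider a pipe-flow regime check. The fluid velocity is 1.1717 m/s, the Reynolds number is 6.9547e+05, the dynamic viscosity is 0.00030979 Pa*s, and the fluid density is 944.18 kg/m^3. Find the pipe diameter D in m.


D = Re * mu / (rho * vel)
D = 6.9547e+05 * 0.00030979 / (944.18 * 1.1717)
D = 0.19475 m


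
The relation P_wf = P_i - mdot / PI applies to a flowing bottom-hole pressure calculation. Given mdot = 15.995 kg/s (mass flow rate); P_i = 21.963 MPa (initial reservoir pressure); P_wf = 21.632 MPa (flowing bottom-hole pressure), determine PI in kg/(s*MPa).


PI = mdot / (P_i - P_wf)
PI = 15.995 / (21.963 - 21.632)
PI = 48.323 kg/(s*MPa)


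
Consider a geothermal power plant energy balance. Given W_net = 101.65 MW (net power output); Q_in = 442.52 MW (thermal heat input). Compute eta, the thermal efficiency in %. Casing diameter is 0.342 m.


eta = W_net / Q_in * 100
eta = 101.65 / 442.52 * 100
eta = 22.971 %


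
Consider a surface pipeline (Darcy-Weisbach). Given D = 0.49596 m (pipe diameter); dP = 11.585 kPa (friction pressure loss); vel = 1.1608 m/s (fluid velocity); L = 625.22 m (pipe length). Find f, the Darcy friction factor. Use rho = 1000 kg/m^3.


f = dP*1000 / ((L/D)*(rho*vel^2/2))
f = 11.585*1000 / ((625.22/0.49596)*(1000*1.1608^2/2))
f = 0.013640


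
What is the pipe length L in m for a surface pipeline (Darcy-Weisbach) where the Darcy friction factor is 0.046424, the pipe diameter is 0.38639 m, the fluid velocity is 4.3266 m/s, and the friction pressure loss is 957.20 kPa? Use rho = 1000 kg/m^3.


L = dP*1000*D / (f*rho*vel^2/2)
L = 957.20*1000*0.38639 / (0.046424*1000*4.3266^2/2)
L = 851.18 m


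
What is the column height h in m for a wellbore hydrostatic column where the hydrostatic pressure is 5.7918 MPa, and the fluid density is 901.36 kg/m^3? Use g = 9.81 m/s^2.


h = P * 1e6 / (g * rho)
h = 5.7918 * 1e6 / (9.81 * 901.36)
h = 655.01 m
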